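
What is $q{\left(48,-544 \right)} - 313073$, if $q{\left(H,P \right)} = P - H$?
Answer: $-313665$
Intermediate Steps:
$q{\left(48,-544 \right)} - 313073 = \left(-544 - 48\right) - 313073 = -592 - 313073 = -313665$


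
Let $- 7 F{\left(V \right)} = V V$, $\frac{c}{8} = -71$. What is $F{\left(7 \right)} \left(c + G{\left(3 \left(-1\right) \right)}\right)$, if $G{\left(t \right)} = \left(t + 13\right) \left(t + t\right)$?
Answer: $4396$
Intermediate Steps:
$c = -568$ ($c = 8 \left(-71\right) = -568$)
$G{\left(t \right)} = 2 t \left(13 + t\right)$ ($G{\left(t \right)} = \left(13 + t\right) 2 t = 2 t \left(13 + t\right)$)
$F{\left(V \right)} = - \frac{V^{2}}{7}$ ($F{\left(V \right)} = - \frac{V V}{7} = - \frac{V^{2}}{7}$)
$F{\left(7 \right)} \left(c + G{\left(3 \left(-1\right) \right)}\right) = - \frac{7^{2}}{7} \left(-568 + 2 \cdot 3 \left(-1\right) \left(13 + 3 \left(-1\right)\right)\right) = \left(- \frac{1}{7}\right) 49 \left(-568 + 2 \left(-3\right) \left(13 - 3\right)\right) = - 7 \left(-568 + 2 \left(-3\right) 10\right) = - 7 \left(-568 - 60\right) = \left(-7\right) \left(-628\right) = 4396$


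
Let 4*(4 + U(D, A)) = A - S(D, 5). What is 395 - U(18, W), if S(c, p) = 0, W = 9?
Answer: 1587/4 ≈ 396.75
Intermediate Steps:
U(D, A) = -4 + A/4 (U(D, A) = -4 + (A - 1*0)/4 = -4 + (A + 0)/4 = -4 + A/4)
395 - U(18, W) = 395 - (-4 + (¼)*9) = 395 - (-4 + 9/4) = 395 - 1*(-7/4) = 395 + 7/4 = 1587/4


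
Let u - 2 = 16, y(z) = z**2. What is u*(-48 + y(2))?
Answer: -792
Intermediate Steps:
u = 18 (u = 2 + 16 = 18)
u*(-48 + y(2)) = 18*(-48 + 2**2) = 18*(-48 + 4) = 18*(-44) = -792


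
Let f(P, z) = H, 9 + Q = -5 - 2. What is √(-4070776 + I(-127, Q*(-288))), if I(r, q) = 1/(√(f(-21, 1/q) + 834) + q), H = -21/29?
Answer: √(-1631957815209 - 36636984*√77865)/(3*√(44544 + √77865)) ≈ 2017.6*I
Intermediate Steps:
Q = -16 (Q = -9 + (-5 - 2) = -9 - 7 = -16)
H = -21/29 (H = -21*1/29 = -21/29 ≈ -0.72414)
f(P, z) = -21/29
I(r, q) = 1/(q + 3*√77865/29) (I(r, q) = 1/(√(-21/29 + 834) + q) = 1/(√(24165/29) + q) = 1/(3*√77865/29 + q) = 1/(q + 3*√77865/29))
√(-4070776 + I(-127, Q*(-288))) = √(-4070776 + 29/(3*√77865 + 29*(-16*(-288)))) = √(-4070776 + 29/(3*√77865 + 29*4608)) = √(-4070776 + 29/(3*√77865 + 133632)) = √(-4070776 + 29/(133632 + 3*√77865))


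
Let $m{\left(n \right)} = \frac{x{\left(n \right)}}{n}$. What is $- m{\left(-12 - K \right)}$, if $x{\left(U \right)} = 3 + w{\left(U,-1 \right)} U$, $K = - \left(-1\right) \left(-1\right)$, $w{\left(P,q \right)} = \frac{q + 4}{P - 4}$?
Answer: $\frac{26}{55} \approx 0.47273$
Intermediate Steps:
$w{\left(P,q \right)} = \frac{4 + q}{-4 + P}$
$K = -1$ ($K = \left(-1\right) 1 = -1$)
$x{\left(U \right)} = 3 + \frac{3 U}{-4 + U}$ ($x{\left(U \right)} = 3 + \frac{4 - 1}{-4 + U} U = 3 + \frac{1}{-4 + U} 3 U = 3 + \frac{3}{-4 + U} U = 3 + \frac{3 U}{-4 + U}$)
$m{\left(n \right)} = \frac{6 \left(-2 + n\right)}{n \left(-4 + n\right)}$ ($m{\left(n \right)} = \frac{6 \frac{1}{-4 + n} \left(-2 + n\right)}{n} = \frac{6 \left(-2 + n\right)}{n \left(-4 + n\right)}$)
$- m{\left(-12 - K \right)} = - \frac{6 \left(-2 - 11\right)}{\left(-12 - -1\right) \left(-4 - 11\right)} = - \frac{6 \left(-2 + \left(-12 + 1\right)\right)}{\left(-12 + 1\right) \left(-4 + \left(-12 + 1\right)\right)} = - \frac{6 \left(-2 - 11\right)}{\left(-11\right) \left(-4 - 11\right)} = - \frac{6 \left(-1\right) \left(-13\right)}{11 \left(-15\right)} = - \frac{6 \left(-1\right) \left(-1\right) \left(-13\right)}{11 \cdot 15} = \left(-1\right) \left(- \frac{26}{55}\right) = \frac{26}{55}$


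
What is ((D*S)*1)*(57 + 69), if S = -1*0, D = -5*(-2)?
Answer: 0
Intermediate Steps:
D = 10
S = 0
((D*S)*1)*(57 + 69) = ((10*0)*1)*(57 + 69) = (0*1)*126 = 0*126 = 0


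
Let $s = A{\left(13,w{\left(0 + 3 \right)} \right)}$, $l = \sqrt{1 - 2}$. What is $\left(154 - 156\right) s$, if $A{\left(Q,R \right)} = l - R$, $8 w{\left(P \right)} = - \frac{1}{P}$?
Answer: $- \frac{1}{12} - 2 i \approx -0.083333 - 2.0 i$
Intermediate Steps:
$w{\left(P \right)} = - \frac{1}{8 P}$ ($w{\left(P \right)} = \frac{\left(-1\right) \frac{1}{P}}{8} = - \frac{1}{8 P}$)
$l = i$ ($l = \sqrt{-1} = i \approx 1.0 i$)
$A{\left(Q,R \right)} = i - R$
$s = \frac{1}{24} + i$ ($s = i - - \frac{1}{8 \left(0 + 3\right)} = i - - \frac{1}{8 \cdot 3} = i - \left(- \frac{1}{8}\right) \frac{1}{3} = i - - \frac{1}{24} = i + \frac{1}{24} = \frac{1}{24} + i \approx 0.041667 + 1.0 i$)
$\left(154 - 156\right) s = \left(154 - 156\right) \left(\frac{1}{24} + i\right) = - 2 \left(\frac{1}{24} + i\right) = - \frac{1}{12} - 2 i$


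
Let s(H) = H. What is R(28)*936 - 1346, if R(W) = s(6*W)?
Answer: 155902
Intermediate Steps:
R(W) = 6*W
R(28)*936 - 1346 = (6*28)*936 - 1346 = 168*936 - 1346 = 157248 - 1346 = 155902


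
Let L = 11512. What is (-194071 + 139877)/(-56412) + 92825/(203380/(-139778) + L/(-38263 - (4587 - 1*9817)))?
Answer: -1511106959050647791/29360245494807 ≈ -51468.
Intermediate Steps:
(-194071 + 139877)/(-56412) + 92825/(203380/(-139778) + L/(-38263 - (4587 - 1*9817))) = (-194071 + 139877)/(-56412) + 92825/(203380/(-139778) + 11512/(-38263 - (4587 - 1*9817))) = -54194*(-1/56412) + 92825/(203380*(-1/139778) + 11512/(-38263 - (4587 - 9817))) = 27097/28206 + 92825/(-101690/69889 + 11512/(-38263 - 1*(-5230))) = 27097/28206 + 92825/(-101690/69889 + 11512/(-38263 + 5230)) = 27097/28206 + 92825/(-101690/69889 + 11512/(-33033)) = 27097/28206 + 92825/(-101690/69889 + 11512*(-1/33033)) = 27097/28206 + 92825/(-101690/69889 - 11512/33033) = 27097/28206 + 92825/(-4163687938/2308643337) = 27097/28206 + 92825*(-2308643337/4163687938) = 27097/28206 - 214299817757025/4163687938 = -1511106959050647791/29360245494807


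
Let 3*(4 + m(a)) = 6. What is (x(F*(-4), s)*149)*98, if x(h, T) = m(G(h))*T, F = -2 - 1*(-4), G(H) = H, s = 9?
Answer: -262836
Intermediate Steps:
F = 2 (F = -2 + 4 = 2)
m(a) = -2 (m(a) = -4 + (⅓)*6 = -4 + 2 = -2)
x(h, T) = -2*T
(x(F*(-4), s)*149)*98 = (-2*9*149)*98 = -18*149*98 = -2682*98 = -262836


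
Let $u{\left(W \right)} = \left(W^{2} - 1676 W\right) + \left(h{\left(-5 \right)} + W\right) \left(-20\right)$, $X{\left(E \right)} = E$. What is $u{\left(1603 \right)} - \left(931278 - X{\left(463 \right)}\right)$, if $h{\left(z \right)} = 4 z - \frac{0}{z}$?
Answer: $-1079494$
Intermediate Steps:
$h{\left(z \right)} = 4 z$ ($h{\left(z \right)} = 4 z - 0 = 4 z + 0 = 4 z$)
$u{\left(W \right)} = 400 + W^{2} - 1696 W$ ($u{\left(W \right)} = \left(W^{2} - 1676 W\right) + \left(4 \left(-5\right) + W\right) \left(-20\right) = \left(W^{2} - 1676 W\right) + \left(-20 + W\right) \left(-20\right) = \left(W^{2} - 1676 W\right) - \left(-400 + 20 W\right) = 400 + W^{2} - 1696 W$)
$u{\left(1603 \right)} - \left(931278 - X{\left(463 \right)}\right) = \left(400 + 1603^{2} - 2718688\right) - \left(931278 - 463\right) = \left(400 + 2569609 - 2718688\right) - \left(931278 - 463\right) = -148679 - 930815 = -1079494$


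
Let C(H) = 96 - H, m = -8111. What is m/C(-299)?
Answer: -8111/395 ≈ -20.534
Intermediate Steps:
m/C(-299) = -8111/(96 - 1*(-299)) = -8111/(96 + 299) = -8111/395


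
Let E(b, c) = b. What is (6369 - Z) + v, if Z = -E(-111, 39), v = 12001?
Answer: 18259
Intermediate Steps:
Z = 111 (Z = -1*(-111) = 111)
(6369 - Z) + v = (6369 - 1*111) + 12001 = (6369 - 111) + 12001 = 6258 + 12001 = 18259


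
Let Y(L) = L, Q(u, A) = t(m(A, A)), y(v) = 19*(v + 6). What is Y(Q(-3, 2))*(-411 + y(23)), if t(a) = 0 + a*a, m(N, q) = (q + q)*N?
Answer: 8960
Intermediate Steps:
m(N, q) = 2*N*q (m(N, q) = (2*q)*N = 2*N*q)
y(v) = 114 + 19*v (y(v) = 19*(6 + v) = 114 + 19*v)
t(a) = a² (t(a) = 0 + a² = a²)
Q(u, A) = 4*A⁴ (Q(u, A) = (2*A*A)² = (2*A²)² = 4*A⁴)
Y(Q(-3, 2))*(-411 + y(23)) = (4*2⁴)*(-411 + (114 + 19*23)) = (4*16)*(-411 + (114 + 437)) = 64*(-411 + 551) = 64*140 = 8960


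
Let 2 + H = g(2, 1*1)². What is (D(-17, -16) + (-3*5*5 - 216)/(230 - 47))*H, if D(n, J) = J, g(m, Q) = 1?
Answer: 1073/61 ≈ 17.590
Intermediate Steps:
H = -1 (H = -2 + 1² = -2 + 1 = -1)
(D(-17, -16) + (-3*5*5 - 216)/(230 - 47))*H = (-16 + (-3*5*5 - 216)/(230 - 47))*(-1) = (-16 + (-15*5 - 216)/183)*(-1) = (-16 + (-75 - 216)*(1/183))*(-1) = (-16 - 291*1/183)*(-1) = (-16 - 97/61)*(-1) = -1073/61*(-1) = 1073/61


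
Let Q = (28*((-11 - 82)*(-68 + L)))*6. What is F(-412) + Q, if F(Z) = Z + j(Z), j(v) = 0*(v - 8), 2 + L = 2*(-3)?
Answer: 1187012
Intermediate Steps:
L = -8 (L = -2 + 2*(-3) = -2 - 6 = -8)
j(v) = 0 (j(v) = 0*(-8 + v) = 0)
F(Z) = Z (F(Z) = Z + 0 = Z)
Q = 1187424 (Q = (28*((-11 - 82)*(-68 - 8)))*6 = (28*(-93*(-76)))*6 = (28*7068)*6 = 197904*6 = 1187424)
F(-412) + Q = -412 + 1187424 = 1187012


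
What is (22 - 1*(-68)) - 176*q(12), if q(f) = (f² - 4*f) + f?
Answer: -18918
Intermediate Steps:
q(f) = f² - 3*f
(22 - 1*(-68)) - 176*q(12) = (22 - 1*(-68)) - 2112*(-3 + 12) = (22 + 68) - 2112*9 = 90 - 176*108 = 90 - 19008 = -18918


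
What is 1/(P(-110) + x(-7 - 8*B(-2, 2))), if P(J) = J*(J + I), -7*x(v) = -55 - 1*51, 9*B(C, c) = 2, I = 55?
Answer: 7/42456 ≈ 0.00016488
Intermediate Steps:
B(C, c) = 2/9 (B(C, c) = (1/9)*2 = 2/9)
x(v) = 106/7 (x(v) = -(-55 - 1*51)/7 = -(-55 - 51)/7 = -1/7*(-106) = 106/7)
P(J) = J*(55 + J) (P(J) = J*(J + 55) = J*(55 + J))
1/(P(-110) + x(-7 - 8*B(-2, 2))) = 1/(-110*(55 - 110) + 106/7) = 1/(-110*(-55) + 106/7) = 1/(6050 + 106/7) = 1/(42456/7) = 7/42456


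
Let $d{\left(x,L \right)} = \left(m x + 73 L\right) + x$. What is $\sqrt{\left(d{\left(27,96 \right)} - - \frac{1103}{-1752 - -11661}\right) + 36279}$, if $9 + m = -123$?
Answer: $\frac{\sqrt{433666122153}}{3303} \approx 199.37$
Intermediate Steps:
$m = -132$ ($m = -9 - 123 = -132$)
$d{\left(x,L \right)} = - 131 x + 73 L$ ($d{\left(x,L \right)} = \left(- 132 x + 73 L\right) + x = - 131 x + 73 L$)
$\sqrt{\left(d{\left(27,96 \right)} - - \frac{1103}{-1752 - -11661}\right) + 36279} = \sqrt{\left(\left(\left(-131\right) 27 + 73 \cdot 96\right) - - \frac{1103}{-1752 - -11661}\right) + 36279} = \sqrt{\left(\left(-3537 + 7008\right) - - \frac{1103}{-1752 + 11661}\right) + 36279} = \sqrt{\left(3471 - - \frac{1103}{9909}\right) + 36279} = \sqrt{\left(3471 + \frac{1103}{9909}\right) + 36279} = \sqrt{\frac{34395242}{9909} + 36279} = \sqrt{\frac{393883853}{9909}} = \frac{\sqrt{433666122153}}{3303}$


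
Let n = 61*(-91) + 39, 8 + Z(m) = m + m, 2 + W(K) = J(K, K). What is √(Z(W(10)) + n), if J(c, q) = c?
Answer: 8*I*√86 ≈ 74.189*I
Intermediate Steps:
W(K) = -2 + K
Z(m) = -8 + 2*m (Z(m) = -8 + (m + m) = -8 + 2*m)
n = -5512 (n = -5551 + 39 = -5512)
√(Z(W(10)) + n) = √((-8 + 2*(-2 + 10)) - 5512) = √((-8 + 2*8) - 5512) = √((-8 + 16) - 5512) = √(8 - 5512) = √(-5504) = 8*I*√86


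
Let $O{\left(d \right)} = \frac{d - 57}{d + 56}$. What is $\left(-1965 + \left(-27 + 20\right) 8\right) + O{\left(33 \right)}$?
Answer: $- \frac{179893}{89} \approx -2021.3$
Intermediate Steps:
$O{\left(d \right)} = \frac{-57 + d}{56 + d}$
$\left(-1965 + \left(-27 + 20\right) 8\right) + O{\left(33 \right)} = \left(-1965 + \left(-27 + 20\right) 8\right) + \frac{-57 + 33}{56 + 33} = \left(-1965 - 56\right) + \frac{1}{89} \left(-24\right) = -2021 - \frac{24}{89} = - \frac{179893}{89}$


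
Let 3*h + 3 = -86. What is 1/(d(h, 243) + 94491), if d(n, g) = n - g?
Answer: 3/282655 ≈ 1.0614e-5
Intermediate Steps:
h = -89/3 (h = -1 + (⅓)*(-86) = -1 - 86/3 = -89/3 ≈ -29.667)
1/(d(h, 243) + 94491) = 1/((-89/3 - 1*243) + 94491) = 1/((-89/3 - 243) + 94491) = 1/(-818/3 + 94491) = 1/(282655/3) = 3/282655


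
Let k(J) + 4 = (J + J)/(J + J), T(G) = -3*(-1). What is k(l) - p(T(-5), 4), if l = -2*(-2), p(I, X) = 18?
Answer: -21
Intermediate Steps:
T(G) = 3
l = 4
k(J) = -3 (k(J) = -4 + (J + J)/(J + J) = -4 + (2*J)/((2*J)) = -4 + (2*J)*(1/(2*J)) = -4 + 1 = -3)
k(l) - p(T(-5), 4) = -3 - 1*18 = -3 - 18 = -21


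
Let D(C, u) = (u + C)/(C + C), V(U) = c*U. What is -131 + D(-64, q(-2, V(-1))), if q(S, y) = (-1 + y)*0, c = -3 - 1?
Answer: -261/2 ≈ -130.50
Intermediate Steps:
c = -4
V(U) = -4*U
q(S, y) = 0
D(C, u) = (C + u)/(2*C) (D(C, u) = (C + u)/((2*C)) = (C + u)*(1/(2*C)) = (C + u)/(2*C))
-131 + D(-64, q(-2, V(-1))) = -131 + (1/2)*(-64 + 0)/(-64) = -131 + (1/2)*(-1/64)*(-64) = -131 + 1/2 = -261/2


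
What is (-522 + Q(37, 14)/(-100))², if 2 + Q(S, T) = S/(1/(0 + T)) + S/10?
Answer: 277936676809/1000000 ≈ 2.7794e+5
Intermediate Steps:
Q(S, T) = -2 + S/10 + S*T (Q(S, T) = -2 + (S/(1/(0 + T)) + S/10) = -2 + (S/(1/T) + S*(⅒)) = -2 + (S*T + S/10) = -2 + (S/10 + S*T) = -2 + S/10 + S*T)
(-522 + Q(37, 14)/(-100))² = (-522 + (-2 + (⅒)*37 + 37*14)/(-100))² = (-522 + (-2 + 37/10 + 518)*(-1/100))² = (-522 + (5197/10)*(-1/100))² = (-522 - 5197/1000)² = (-527197/1000)² = 277936676809/1000000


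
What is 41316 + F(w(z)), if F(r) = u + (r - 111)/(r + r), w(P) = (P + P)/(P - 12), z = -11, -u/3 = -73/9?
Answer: 5449331/132 ≈ 41283.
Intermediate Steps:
u = 73/3 (u = -(-219)/9 = -3*(-73/9) = 73/3 ≈ 24.333)
w(P) = 2*P/(-12 + P) (w(P) = (2*P)/(-12 + P) = 2*P/(-12 + P))
F(r) = 73/3 + (-111 + r)/(2*r) (F(r) = 73/3 + (r - 111)/(r + r) = 73/3 + (-111 + r)/((2*r)) = 73/3 + (-111 + r)*(1/(2*r)) = 73/3 + (-111 + r)/(2*r))
41316 + F(w(z)) = 41316 + (-333 + 149*(2*(-11)/(-12 - 11)))/(6*((2*(-11)/(-12 - 11)))) = 41316 + (-333 + 149*(2*(-11)/(-23)))/(6*((2*(-11)/(-23)))) = 41316 + (-333 + 149*(2*(-11)*(-1/23)))/(6*((2*(-11)*(-1/23)))) = 41316 + (-333 + 149*(22/23))/(6*(22/23)) = 41316 + (⅙)*(23/22)*(-333 + 3278/23) = 41316 + (⅙)*(23/22)*(-4381/23) = 41316 - 4381/132 = 5449331/132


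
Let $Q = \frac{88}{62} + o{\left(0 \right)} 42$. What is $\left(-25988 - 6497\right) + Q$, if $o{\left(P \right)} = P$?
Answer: $- \frac{1006991}{31} \approx -32484.0$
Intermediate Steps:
$Q = \frac{44}{31}$ ($Q = \frac{88}{62} + 0 \cdot 42 = 88 \cdot \frac{1}{62} + 0 = \frac{44}{31} + 0 = \frac{44}{31} \approx 1.4194$)
$\left(-25988 - 6497\right) + Q = \left(-25988 - 6497\right) + \frac{44}{31} = -32485 + \frac{44}{31} = - \frac{1006991}{31}$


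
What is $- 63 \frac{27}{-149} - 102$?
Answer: $- \frac{13497}{149} \approx -90.584$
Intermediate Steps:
$- 63 \frac{27}{-149} - 102 = - 63 \cdot 27 \left(- \frac{1}{149}\right) - 102 = \left(-63\right) \left(- \frac{27}{149}\right) - 102 = \frac{1701}{149} - 102 = - \frac{13497}{149}$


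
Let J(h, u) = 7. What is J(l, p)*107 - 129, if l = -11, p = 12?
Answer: 620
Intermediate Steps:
J(l, p)*107 - 129 = 7*107 - 129 = 749 - 129 = 620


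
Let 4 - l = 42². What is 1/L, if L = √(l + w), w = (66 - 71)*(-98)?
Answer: -I*√1270/1270 ≈ -0.028061*I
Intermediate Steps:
l = -1760 (l = 4 - 1*42² = 4 - 1*1764 = 4 - 1764 = -1760)
w = 490 (w = -5*(-98) = 490)
L = I*√1270 (L = √(-1760 + 490) = √(-1270) = I*√1270 ≈ 35.637*I)
1/L = 1/(I*√1270) = -I*√1270/1270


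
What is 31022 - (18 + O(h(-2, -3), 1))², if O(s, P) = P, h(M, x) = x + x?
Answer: 30661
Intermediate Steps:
h(M, x) = 2*x
31022 - (18 + O(h(-2, -3), 1))² = 31022 - (18 + 1)² = 31022 - 1*19² = 31022 - 1*361 = 31022 - 361 = 30661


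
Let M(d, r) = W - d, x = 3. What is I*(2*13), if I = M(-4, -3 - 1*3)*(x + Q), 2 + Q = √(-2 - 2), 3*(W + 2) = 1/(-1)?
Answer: 130/3 + 260*I/3 ≈ 43.333 + 86.667*I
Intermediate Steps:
W = -7/3 (W = -2 + (⅓)/(-1) = -2 + (⅓)*(-1) = -2 - ⅓ = -7/3 ≈ -2.3333)
M(d, r) = -7/3 - d
Q = -2 + 2*I (Q = -2 + √(-2 - 2) = -2 + √(-4) = -2 + 2*I ≈ -2.0 + 2.0*I)
I = 5/3 + 10*I/3 (I = (-7/3 - 1*(-4))*(3 + (-2 + 2*I)) = (-7/3 + 4)*(1 + 2*I) = 5*(1 + 2*I)/3 = 5/3 + 10*I/3 ≈ 1.6667 + 3.3333*I)
I*(2*13) = (5/3 + 10*I/3)*(2*13) = (5/3 + 10*I/3)*26 = 130/3 + 260*I/3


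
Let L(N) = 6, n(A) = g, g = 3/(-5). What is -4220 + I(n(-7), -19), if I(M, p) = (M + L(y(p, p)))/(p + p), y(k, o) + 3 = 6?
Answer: -801827/190 ≈ -4220.1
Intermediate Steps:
g = -⅗ (g = 3*(-⅕) = -⅗ ≈ -0.60000)
y(k, o) = 3 (y(k, o) = -3 + 6 = 3)
n(A) = -⅗
I(M, p) = (6 + M)/(2*p) (I(M, p) = (M + 6)/(p + p) = (6 + M)/((2*p)) = (6 + M)*(1/(2*p)) = (6 + M)/(2*p))
-4220 + I(n(-7), -19) = -4220 + (½)*(6 - ⅗)/(-19) = -4220 + (½)*(-1/19)*(27/5) = -4220 - 27/190 = -801827/190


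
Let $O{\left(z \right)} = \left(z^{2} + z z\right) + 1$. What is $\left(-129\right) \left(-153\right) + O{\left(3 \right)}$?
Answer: $19756$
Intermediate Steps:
$O{\left(z \right)} = 1 + 2 z^{2}$ ($O{\left(z \right)} = \left(z^{2} + z^{2}\right) + 1 = 2 z^{2} + 1 = 1 + 2 z^{2}$)
$\left(-129\right) \left(-153\right) + O{\left(3 \right)} = \left(-129\right) \left(-153\right) + \left(1 + 2 \cdot 3^{2}\right) = 19737 + \left(1 + 2 \cdot 9\right) = 19737 + \left(1 + 18\right) = 19737 + 19 = 19756$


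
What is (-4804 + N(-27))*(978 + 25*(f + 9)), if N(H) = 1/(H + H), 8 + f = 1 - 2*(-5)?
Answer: -18418607/3 ≈ -6.1395e+6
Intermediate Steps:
f = 3 (f = -8 + (1 - 2*(-5)) = -8 + (1 + 10) = -8 + 11 = 3)
N(H) = 1/(2*H)
(-4804 + N(-27))*(978 + 25*(f + 9)) = (-4804 + (1/2)/(-27))*(978 + 25*(3 + 9)) = (-4804 + (1/2)*(-1/27))*(978 + 25*12) = (-4804 - 1/54)*(978 + 300) = -259417/54*1278 = -18418607/3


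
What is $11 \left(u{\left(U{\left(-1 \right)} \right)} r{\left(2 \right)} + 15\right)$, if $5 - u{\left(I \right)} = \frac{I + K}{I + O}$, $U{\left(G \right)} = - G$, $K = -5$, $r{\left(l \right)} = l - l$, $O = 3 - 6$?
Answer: $165$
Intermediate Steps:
$O = -3$ ($O = 3 - 6 = -3$)
$r{\left(l \right)} = 0$
$u{\left(I \right)} = 5 - \frac{-5 + I}{-3 + I}$ ($u{\left(I \right)} = 5 - \frac{I - 5}{I - 3} = 5 - \frac{-5 + I}{-3 + I}$)
$11 \left(u{\left(U{\left(-1 \right)} \right)} r{\left(2 \right)} + 15\right) = 11 \left(\frac{2 \left(-5 + 2 \left(\left(-1\right) \left(-1\right)\right)\right)}{-3 - -1} \cdot 0 + 15\right) = 11 \left(\frac{2 \left(-5 + 2 \cdot 1\right)}{-3 + 1} \cdot 0 + 15\right) = 11 \left(\frac{2 \left(-5 + 2\right)}{-2} \cdot 0 + 15\right) = 11 \left(2 \left(- \frac{1}{2}\right) \left(-3\right) 0 + 15\right) = 11 \left(3 \cdot 0 + 15\right) = 11 \left(0 + 15\right) = 11 \cdot 15 = 165$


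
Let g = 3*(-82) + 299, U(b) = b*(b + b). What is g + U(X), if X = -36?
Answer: 2645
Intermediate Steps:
U(b) = 2*b² (U(b) = b*(2*b) = 2*b²)
g = 53 (g = -246 + 299 = 53)
g + U(X) = 53 + 2*(-36)² = 53 + 2*1296 = 53 + 2592 = 2645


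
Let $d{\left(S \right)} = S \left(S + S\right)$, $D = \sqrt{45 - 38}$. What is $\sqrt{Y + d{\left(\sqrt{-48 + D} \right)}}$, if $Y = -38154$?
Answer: $\sqrt{-38250 + 2 \sqrt{7}} \approx 195.56 i$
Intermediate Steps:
$D = \sqrt{7} \approx 2.6458$
$d{\left(S \right)} = 2 S^{2}$ ($d{\left(S \right)} = S 2 S = 2 S^{2}$)
$\sqrt{Y + d{\left(\sqrt{-48 + D} \right)}} = \sqrt{-38154 + 2 \left(\sqrt{-48 + \sqrt{7}}\right)^{2}} = \sqrt{-38154 + 2 \left(-48 + \sqrt{7}\right)} = \sqrt{-38154 - \left(96 - 2 \sqrt{7}\right)} = \sqrt{-38250 + 2 \sqrt{7}}$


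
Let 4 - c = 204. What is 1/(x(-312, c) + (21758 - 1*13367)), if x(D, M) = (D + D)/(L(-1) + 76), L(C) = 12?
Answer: 11/92223 ≈ 0.00011928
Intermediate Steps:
c = -200 (c = 4 - 1*204 = 4 - 204 = -200)
x(D, M) = D/44 (x(D, M) = (D + D)/(12 + 76) = (2*D)/88 = (2*D)*(1/88) = D/44)
1/(x(-312, c) + (21758 - 1*13367)) = 1/((1/44)*(-312) + (21758 - 1*13367)) = 1/(-78/11 + (21758 - 13367)) = 1/(-78/11 + 8391) = 1/(92223/11) = 11/92223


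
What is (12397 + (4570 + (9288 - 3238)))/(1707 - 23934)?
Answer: -23017/22227 ≈ -1.0355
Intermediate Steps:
(12397 + (4570 + (9288 - 3238)))/(1707 - 23934) = (12397 + (4570 + 6050))/(-22227) = (12397 + 10620)*(-1/22227) = 23017*(-1/22227) = -23017/22227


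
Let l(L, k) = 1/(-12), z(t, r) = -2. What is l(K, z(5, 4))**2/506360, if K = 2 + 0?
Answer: 1/72915840 ≈ 1.3714e-8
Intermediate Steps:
K = 2
l(L, k) = -1/12
l(K, z(5, 4))**2/506360 = (-1/12)**2/506360 = (1/144)*(1/506360) = 1/72915840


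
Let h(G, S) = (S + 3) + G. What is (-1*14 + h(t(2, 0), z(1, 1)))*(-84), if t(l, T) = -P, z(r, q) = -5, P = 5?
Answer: 1764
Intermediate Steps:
t(l, T) = -5 (t(l, T) = -1*5 = -5)
h(G, S) = 3 + G + S (h(G, S) = (3 + S) + G = 3 + G + S)
(-1*14 + h(t(2, 0), z(1, 1)))*(-84) = (-1*14 + (3 - 5 - 5))*(-84) = (-14 - 7)*(-84) = -21*(-84) = 1764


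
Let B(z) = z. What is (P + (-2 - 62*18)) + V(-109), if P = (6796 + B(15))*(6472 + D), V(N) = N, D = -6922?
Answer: -3066177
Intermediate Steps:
P = -3064950 (P = (6796 + 15)*(6472 - 6922) = 6811*(-450) = -3064950)
(P + (-2 - 62*18)) + V(-109) = (-3064950 + (-2 - 62*18)) - 109 = (-3064950 + (-2 - 1116)) - 109 = (-3064950 - 1118) - 109 = -3066068 - 109 = -3066177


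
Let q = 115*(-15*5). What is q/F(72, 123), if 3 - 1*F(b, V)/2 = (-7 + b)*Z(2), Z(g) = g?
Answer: 8625/254 ≈ 33.957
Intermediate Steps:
F(b, V) = 34 - 4*b (F(b, V) = 6 - 2*(-7 + b)*2 = 6 - 2*(-14 + 2*b) = 6 + (28 - 4*b) = 34 - 4*b)
q = -8625 (q = 115*(-75) = -8625)
q/F(72, 123) = -8625/(34 - 4*72) = -8625/(34 - 288) = -8625/(-254) = -8625*(-1/254) = 8625/254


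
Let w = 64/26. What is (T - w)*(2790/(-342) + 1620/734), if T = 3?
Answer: -290465/90649 ≈ -3.2043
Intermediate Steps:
w = 32/13 (w = 64*(1/26) = 32/13 ≈ 2.4615)
(T - w)*(2790/(-342) + 1620/734) = (3 - 1*32/13)*(2790/(-342) + 1620/734) = (3 - 32/13)*(2790*(-1/342) + 1620*(1/734)) = 7*(-155/19 + 810/367)/13 = (7/13)*(-41495/6973) = -290465/90649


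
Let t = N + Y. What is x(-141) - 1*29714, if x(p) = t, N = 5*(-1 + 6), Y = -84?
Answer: -29773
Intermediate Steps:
N = 25 (N = 5*5 = 25)
t = -59 (t = 25 - 84 = -59)
x(p) = -59
x(-141) - 1*29714 = -59 - 1*29714 = -59 - 29714 = -29773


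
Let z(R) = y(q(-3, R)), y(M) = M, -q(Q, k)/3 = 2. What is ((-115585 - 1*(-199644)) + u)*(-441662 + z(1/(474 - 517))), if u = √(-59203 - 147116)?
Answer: -37126170412 - 441668*I*√206319 ≈ -3.7126e+10 - 2.0062e+8*I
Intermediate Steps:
q(Q, k) = -6 (q(Q, k) = -3*2 = -6)
z(R) = -6
u = I*√206319 (u = √(-206319) = I*√206319 ≈ 454.22*I)
((-115585 - 1*(-199644)) + u)*(-441662 + z(1/(474 - 517))) = ((-115585 - 1*(-199644)) + I*√206319)*(-441662 - 6) = ((-115585 + 199644) + I*√206319)*(-441668) = (84059 + I*√206319)*(-441668) = -37126170412 - 441668*I*√206319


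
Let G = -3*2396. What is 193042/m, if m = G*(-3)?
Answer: 96521/10782 ≈ 8.9521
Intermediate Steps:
G = -7188
m = 21564 (m = -7188*(-3) = 21564)
193042/m = 193042/21564 = 193042*(1/21564) = 96521/10782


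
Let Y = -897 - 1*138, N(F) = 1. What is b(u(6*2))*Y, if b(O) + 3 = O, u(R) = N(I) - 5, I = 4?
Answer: 7245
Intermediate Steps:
u(R) = -4 (u(R) = 1 - 5 = -4)
Y = -1035 (Y = -897 - 138 = -1035)
b(O) = -3 + O
b(u(6*2))*Y = (-3 - 4)*(-1035) = -7*(-1035) = 7245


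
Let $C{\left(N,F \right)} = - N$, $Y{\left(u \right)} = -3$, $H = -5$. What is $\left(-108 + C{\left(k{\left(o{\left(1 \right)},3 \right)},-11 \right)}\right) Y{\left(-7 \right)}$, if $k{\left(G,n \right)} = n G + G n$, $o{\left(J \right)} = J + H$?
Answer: $252$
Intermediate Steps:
$o{\left(J \right)} = -5 + J$ ($o{\left(J \right)} = J - 5 = -5 + J$)
$k{\left(G,n \right)} = 2 G n$ ($k{\left(G,n \right)} = G n + G n = 2 G n$)
$\left(-108 + C{\left(k{\left(o{\left(1 \right)},3 \right)},-11 \right)}\right) Y{\left(-7 \right)} = \left(-108 - 2 \left(-5 + 1\right) 3\right) \left(-3\right) = \left(-108 - 2 \left(-4\right) 3\right) \left(-3\right) = \left(-108 - -24\right) \left(-3\right) = \left(-108 + 24\right) \left(-3\right) = \left(-84\right) \left(-3\right) = 252$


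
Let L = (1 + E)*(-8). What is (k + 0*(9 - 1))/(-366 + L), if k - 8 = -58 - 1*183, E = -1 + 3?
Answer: 233/390 ≈ 0.59744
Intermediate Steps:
E = 2
k = -233 (k = 8 + (-58 - 1*183) = 8 + (-58 - 183) = 8 - 241 = -233)
L = -24 (L = (1 + 2)*(-8) = 3*(-8) = -24)
(k + 0*(9 - 1))/(-366 + L) = (-233 + 0*(9 - 1))/(-366 - 24) = (-233 + 0*8)/(-390) = (-233 + 0)*(-1/390) = -233*(-1/390) = 233/390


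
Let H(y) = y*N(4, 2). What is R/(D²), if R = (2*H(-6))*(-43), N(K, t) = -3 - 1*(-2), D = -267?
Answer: -172/23763 ≈ -0.0072381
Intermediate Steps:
N(K, t) = -1 (N(K, t) = -3 + 2 = -1)
H(y) = -y (H(y) = y*(-1) = -y)
R = -516 (R = (2*(-1*(-6)))*(-43) = (2*6)*(-43) = 12*(-43) = -516)
R/(D²) = -516/((-267)²) = -516/71289 = -516*1/71289 = -172/23763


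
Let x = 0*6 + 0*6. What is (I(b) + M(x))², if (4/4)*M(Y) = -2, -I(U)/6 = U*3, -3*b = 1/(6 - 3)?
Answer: 0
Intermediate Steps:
b = -⅑ (b = -1/(3*(6 - 3)) = -⅓/3 = -⅓*⅓ = -⅑ ≈ -0.11111)
I(U) = -18*U (I(U) = -6*U*3 = -18*U)
x = 0 (x = 0 + 0 = 0)
M(Y) = -2
(I(b) + M(x))² = (-18*(-⅑) - 2)² = (2 - 2)² = 0² = 0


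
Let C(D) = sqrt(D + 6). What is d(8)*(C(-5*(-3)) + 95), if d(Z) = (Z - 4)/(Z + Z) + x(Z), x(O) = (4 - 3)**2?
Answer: 475/4 + 5*sqrt(21)/4 ≈ 124.48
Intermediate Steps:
x(O) = 1 (x(O) = 1**2 = 1)
C(D) = sqrt(6 + D)
d(Z) = 1 + (-4 + Z)/(2*Z) (d(Z) = (Z - 4)/(Z + Z) + 1 = (-4 + Z)/((2*Z)) + 1 = (-4 + Z)*(1/(2*Z)) + 1 = (-4 + Z)/(2*Z) + 1 = 1 + (-4 + Z)/(2*Z))
d(8)*(C(-5*(-3)) + 95) = (3/2 - 2/8)*(sqrt(6 - 5*(-3)) + 95) = (3/2 - 2*1/8)*(sqrt(6 + 15) + 95) = (3/2 - 1/4)*(sqrt(21) + 95) = 5*(95 + sqrt(21))/4 = 475/4 + 5*sqrt(21)/4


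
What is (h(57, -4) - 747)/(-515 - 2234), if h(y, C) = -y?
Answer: 804/2749 ≈ 0.29247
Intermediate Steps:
(h(57, -4) - 747)/(-515 - 2234) = (-1*57 - 747)/(-515 - 2234) = (-57 - 747)/(-2749) = -804*(-1/2749) = 804/2749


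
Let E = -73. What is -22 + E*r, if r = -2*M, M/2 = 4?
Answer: 1146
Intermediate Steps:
M = 8 (M = 2*4 = 8)
r = -16 (r = -2*8 = -16)
-22 + E*r = -22 - 73*(-16) = -22 + 1168 = 1146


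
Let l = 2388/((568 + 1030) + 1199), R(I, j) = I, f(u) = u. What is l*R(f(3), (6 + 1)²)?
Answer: 7164/2797 ≈ 2.5613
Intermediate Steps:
l = 2388/2797 (l = 2388/(1598 + 1199) = 2388/2797 ≈ 0.85377)
l*R(f(3), (6 + 1)²) = (2388/2797)*3 = 7164/2797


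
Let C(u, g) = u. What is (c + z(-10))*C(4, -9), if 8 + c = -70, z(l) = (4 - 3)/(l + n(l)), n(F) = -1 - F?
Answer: -316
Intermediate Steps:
z(l) = -1 (z(l) = (4 - 3)/(l + (-1 - l)) = 1/(-1) = 1*(-1) = -1)
c = -78 (c = -8 - 70 = -78)
(c + z(-10))*C(4, -9) = (-78 - 1)*4 = -79*4 = -316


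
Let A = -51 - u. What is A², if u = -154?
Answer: 10609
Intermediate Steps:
A = 103 (A = -51 - 1*(-154) = -51 + 154 = 103)
A² = 103² = 10609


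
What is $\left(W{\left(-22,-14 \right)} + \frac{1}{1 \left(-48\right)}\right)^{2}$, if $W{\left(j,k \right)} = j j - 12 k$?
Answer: $\frac{979377025}{2304} \approx 4.2508 \cdot 10^{5}$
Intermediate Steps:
$W{\left(j,k \right)} = j^{2} - 12 k$
$\left(W{\left(-22,-14 \right)} + \frac{1}{1 \left(-48\right)}\right)^{2} = \left(\left(\left(-22\right)^{2} - -168\right) + \frac{1}{1 \left(-48\right)}\right)^{2} = \left(\left(484 + 168\right) + \frac{1}{-48}\right)^{2} = \left(652 - \frac{1}{48}\right)^{2} = \left(\frac{31295}{48}\right)^{2} = \frac{979377025}{2304}$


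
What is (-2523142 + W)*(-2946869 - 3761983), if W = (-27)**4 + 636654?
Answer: 9090809776044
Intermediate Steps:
W = 1168095 (W = 531441 + 636654 = 1168095)
(-2523142 + W)*(-2946869 - 3761983) = (-2523142 + 1168095)*(-2946869 - 3761983) = -1355047*(-6708852) = 9090809776044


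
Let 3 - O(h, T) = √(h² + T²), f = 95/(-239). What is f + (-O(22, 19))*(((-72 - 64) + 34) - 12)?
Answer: 81643/239 - 1482*√5 ≈ -2972.3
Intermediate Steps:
f = -95/239 (f = 95*(-1/239) = -95/239 ≈ -0.39749)
O(h, T) = 3 - √(T² + h²) (O(h, T) = 3 - √(h² + T²) = 3 - √(T² + h²))
f + (-O(22, 19))*(((-72 - 64) + 34) - 12) = -95/239 + (-(3 - √(19² + 22²)))*(((-72 - 64) + 34) - 12) = -95/239 + (-(3 - √(361 + 484)))*((-136 + 34) - 12) = -95/239 + (-(3 - √845))*(-102 - 12) = -95/239 - (3 - 13*√5)*(-114) = -95/239 + (-3 + 13*√5)*(-114) = -95/239 + (342 - 1482*√5) = 81643/239 - 1482*√5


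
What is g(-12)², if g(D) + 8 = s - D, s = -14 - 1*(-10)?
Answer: 0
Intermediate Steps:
s = -4 (s = -14 + 10 = -4)
g(D) = -12 - D (g(D) = -8 + (-4 - D) = -12 - D)
g(-12)² = (-12 - 1*(-12))² = (-12 + 12)² = 0² = 0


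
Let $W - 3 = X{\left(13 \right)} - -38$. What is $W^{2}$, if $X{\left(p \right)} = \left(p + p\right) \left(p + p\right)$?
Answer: $514089$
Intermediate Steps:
$X{\left(p \right)} = 4 p^{2}$ ($X{\left(p \right)} = 2 p 2 p = 4 p^{2}$)
$W = 717$ ($W = 3 - \left(-38 - 4 \cdot 13^{2}\right) = 3 + \left(4 \cdot 169 + 38\right) = 3 + \left(676 + 38\right) = 3 + 714 = 717$)
$W^{2} = 717^{2} = 514089$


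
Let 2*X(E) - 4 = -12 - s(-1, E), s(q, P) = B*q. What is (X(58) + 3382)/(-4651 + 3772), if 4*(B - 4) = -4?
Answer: -2253/586 ≈ -3.8447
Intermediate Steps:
B = 3 (B = 4 + (¼)*(-4) = 4 - 1 = 3)
s(q, P) = 3*q
X(E) = -5/2 (X(E) = 2 + (-12 - 3*(-1))/2 = 2 + (-12 - 1*(-3))/2 = 2 + (-12 + 3)/2 = 2 + (½)*(-9) = 2 - 9/2 = -5/2)
(X(58) + 3382)/(-4651 + 3772) = (-5/2 + 3382)/(-4651 + 3772) = (6759/2)/(-879) = (6759/2)*(-1/879) = -2253/586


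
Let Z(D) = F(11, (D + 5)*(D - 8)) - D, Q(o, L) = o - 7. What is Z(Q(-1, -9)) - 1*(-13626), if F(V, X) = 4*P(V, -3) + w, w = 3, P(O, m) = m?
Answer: 13625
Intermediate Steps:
Q(o, L) = -7 + o
F(V, X) = -9 (F(V, X) = 4*(-3) + 3 = -12 + 3 = -9)
Z(D) = -9 - D
Z(Q(-1, -9)) - 1*(-13626) = (-9 - (-7 - 1)) - 1*(-13626) = (-9 - 1*(-8)) + 13626 = (-9 + 8) + 13626 = -1 + 13626 = 13625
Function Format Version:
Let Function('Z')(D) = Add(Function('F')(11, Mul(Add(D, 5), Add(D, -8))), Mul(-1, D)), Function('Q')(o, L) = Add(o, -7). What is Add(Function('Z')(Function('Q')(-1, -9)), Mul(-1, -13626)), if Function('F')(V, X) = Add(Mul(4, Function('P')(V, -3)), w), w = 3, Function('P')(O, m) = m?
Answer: 13625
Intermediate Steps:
Function('Q')(o, L) = Add(-7, o)
Function('F')(V, X) = -9 (Function('F')(V, X) = Add(Mul(4, -3), 3) = Add(-12, 3) = -9)
Function('Z')(D) = Add(-9, Mul(-1, D))
Add(Function('Z')(Function('Q')(-1, -9)), Mul(-1, -13626)) = Add(Add(-9, Mul(-1, Add(-7, -1))), Mul(-1, -13626)) = Add(Add(-9, Mul(-1, -8)), 13626) = Add(Add(-9, 8), 13626) = Add(-1, 13626) = 13625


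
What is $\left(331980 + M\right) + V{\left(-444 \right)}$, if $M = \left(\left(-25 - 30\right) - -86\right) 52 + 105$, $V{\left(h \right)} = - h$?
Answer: $334141$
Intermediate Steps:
$M = 1717$ ($M = \left(-55 + 86\right) 52 + 105 = 31 \cdot 52 + 105 = 1612 + 105 = 1717$)
$\left(331980 + M\right) + V{\left(-444 \right)} = \left(331980 + 1717\right) - -444 = 333697 + 444 = 334141$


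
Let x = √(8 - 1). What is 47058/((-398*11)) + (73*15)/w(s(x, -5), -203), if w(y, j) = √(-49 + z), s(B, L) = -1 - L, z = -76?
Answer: -2139/199 - 219*I*√5/5 ≈ -10.749 - 97.94*I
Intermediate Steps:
x = √7 ≈ 2.6458
w(y, j) = 5*I*√5 (w(y, j) = √(-49 - 76) = √(-125) = 5*I*√5)
47058/((-398*11)) + (73*15)/w(s(x, -5), -203) = 47058/((-398*11)) + (73*15)/((5*I*√5)) = 47058/(-4378) + 1095*(-I*√5/25) = 47058*(-1/4378) - 219*I*√5/5 = -2139/199 - 219*I*√5/5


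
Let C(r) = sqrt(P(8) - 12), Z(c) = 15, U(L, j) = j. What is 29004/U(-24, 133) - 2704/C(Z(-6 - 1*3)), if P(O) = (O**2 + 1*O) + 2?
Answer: 29004/133 - 1352*sqrt(62)/31 ≈ -125.33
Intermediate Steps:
P(O) = 2 + O + O**2 (P(O) = (O**2 + O) + 2 = (O + O**2) + 2 = 2 + O + O**2)
C(r) = sqrt(62) (C(r) = sqrt((2 + 8 + 8**2) - 12) = sqrt((2 + 8 + 64) - 12) = sqrt(74 - 12) = sqrt(62))
29004/U(-24, 133) - 2704/C(Z(-6 - 1*3)) = 29004/133 - 2704*sqrt(62)/62 = 29004*(1/133) - 1352*sqrt(62)/31 = 29004/133 - 1352*sqrt(62)/31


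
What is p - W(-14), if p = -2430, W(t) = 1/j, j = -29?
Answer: -70469/29 ≈ -2430.0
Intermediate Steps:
W(t) = -1/29 (W(t) = 1/(-29) = -1/29)
p - W(-14) = -2430 - 1*(-1/29) = -2430 + 1/29 = -70469/29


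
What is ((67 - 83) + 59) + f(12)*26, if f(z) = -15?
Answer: -347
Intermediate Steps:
((67 - 83) + 59) + f(12)*26 = ((67 - 83) + 59) - 15*26 = (-16 + 59) - 390 = 43 - 390 = -347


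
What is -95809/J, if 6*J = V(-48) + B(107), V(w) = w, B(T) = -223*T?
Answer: 574854/23909 ≈ 24.043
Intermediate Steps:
J = -23909/6 (J = (-48 - 223*107)/6 = (-48 - 23861)/6 = (⅙)*(-23909) = -23909/6 ≈ -3984.8)
-95809/J = -95809/(-23909/6) = -95809*(-6/23909) = 574854/23909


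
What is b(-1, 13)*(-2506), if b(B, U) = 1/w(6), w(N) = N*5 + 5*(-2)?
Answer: -1253/10 ≈ -125.30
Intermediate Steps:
w(N) = -10 + 5*N (w(N) = 5*N - 10 = -10 + 5*N)
b(B, U) = 1/20 (b(B, U) = 1/(-10 + 5*6) = 1/(-10 + 30) = 1/20)
b(-1, 13)*(-2506) = (1/20)*(-2506) = -1253/10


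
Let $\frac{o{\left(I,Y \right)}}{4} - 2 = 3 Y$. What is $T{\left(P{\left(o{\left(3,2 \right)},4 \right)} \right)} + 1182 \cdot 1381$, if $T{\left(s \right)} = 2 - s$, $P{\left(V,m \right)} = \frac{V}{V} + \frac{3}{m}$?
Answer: $\frac{6529369}{4} \approx 1.6323 \cdot 10^{6}$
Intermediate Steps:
$o{\left(I,Y \right)} = 8 + 12 Y$ ($o{\left(I,Y \right)} = 8 + 4 \cdot 3 Y = 8 + 12 Y$)
$P{\left(V,m \right)} = 1 + \frac{3}{m}$
$T{\left(P{\left(o{\left(3,2 \right)},4 \right)} \right)} + 1182 \cdot 1381 = \left(2 - \frac{3 + 4}{4}\right) + 1182 \cdot 1381 = \left(2 - \frac{1}{4} \cdot 7\right) + 1632342 = \left(2 - \frac{7}{4}\right) + 1632342 = \frac{1}{4} + 1632342 = \frac{6529369}{4}$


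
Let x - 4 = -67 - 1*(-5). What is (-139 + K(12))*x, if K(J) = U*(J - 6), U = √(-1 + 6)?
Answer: 8062 - 348*√5 ≈ 7283.9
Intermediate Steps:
x = -58 (x = 4 + (-67 - 1*(-5)) = 4 + (-67 + 5) = 4 - 62 = -58)
U = √5 ≈ 2.2361
K(J) = √5*(-6 + J) (K(J) = √5*(J - 6) = √5*(-6 + J))
(-139 + K(12))*x = (-139 + √5*(-6 + 12))*(-58) = (-139 + √5*6)*(-58) = (-139 + 6*√5)*(-58) = 8062 - 348*√5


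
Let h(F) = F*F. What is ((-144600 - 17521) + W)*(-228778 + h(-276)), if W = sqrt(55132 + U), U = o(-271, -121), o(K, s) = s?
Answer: 24739988842 - 152602*sqrt(55011) ≈ 2.4704e+10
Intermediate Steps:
U = -121
h(F) = F**2
W = sqrt(55011) (W = sqrt(55132 - 121) = sqrt(55011) ≈ 234.54)
((-144600 - 17521) + W)*(-228778 + h(-276)) = ((-144600 - 17521) + sqrt(55011))*(-228778 + (-276)**2) = (-162121 + sqrt(55011))*(-228778 + 76176) = (-162121 + sqrt(55011))*(-152602) = 24739988842 - 152602*sqrt(55011)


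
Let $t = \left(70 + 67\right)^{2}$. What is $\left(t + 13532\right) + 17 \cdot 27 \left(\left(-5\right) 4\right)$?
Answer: $23121$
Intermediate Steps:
$t = 18769$ ($t = 137^{2} = 18769$)
$\left(t + 13532\right) + 17 \cdot 27 \left(\left(-5\right) 4\right) = \left(18769 + 13532\right) + 17 \cdot 27 \left(\left(-5\right) 4\right) = 32301 + 459 \left(-20\right) = 32301 - 9180 = 23121$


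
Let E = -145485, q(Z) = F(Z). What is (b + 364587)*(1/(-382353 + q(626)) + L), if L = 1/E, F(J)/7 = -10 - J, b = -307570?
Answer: -2023305262/3751621695 ≈ -0.53932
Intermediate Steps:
F(J) = -70 - 7*J (F(J) = 7*(-10 - J) = -70 - 7*J)
q(Z) = -70 - 7*Z
L = -1/145485 (L = 1/(-145485) = -1/145485 ≈ -6.8736e-6)
(b + 364587)*(1/(-382353 + q(626)) + L) = (-307570 + 364587)*(1/(-382353 + (-70 - 7*626)) - 1/145485) = 57017*(1/(-382353 + (-70 - 4382)) - 1/145485) = 57017*(1/(-382353 - 4452) - 1/145485) = 57017*(1/(-386805) - 1/145485) = 57017*(-1/386805 - 1/145485) = 57017*(-35486/3751621695) = -2023305262/3751621695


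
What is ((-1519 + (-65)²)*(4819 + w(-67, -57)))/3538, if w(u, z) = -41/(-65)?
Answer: 423862428/114985 ≈ 3686.2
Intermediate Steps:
w(u, z) = 41/65 (w(u, z) = -41*(-1/65) = 41/65)
((-1519 + (-65)²)*(4819 + w(-67, -57)))/3538 = ((-1519 + (-65)²)*(4819 + 41/65))/3538 = ((-1519 + 4225)*(313276/65))*(1/3538) = (2706*(313276/65))*(1/3538) = (847724856/65)*(1/3538) = 423862428/114985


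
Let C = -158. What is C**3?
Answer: -3944312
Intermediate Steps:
C**3 = (-158)**3 = -3944312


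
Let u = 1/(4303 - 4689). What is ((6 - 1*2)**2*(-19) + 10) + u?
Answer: -113485/386 ≈ -294.00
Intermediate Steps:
u = -1/386 (u = 1/(-386) = -1/386 ≈ -0.0025907)
((6 - 1*2)**2*(-19) + 10) + u = ((6 - 1*2)**2*(-19) + 10) - 1/386 = ((6 - 2)**2*(-19) + 10) - 1/386 = (4**2*(-19) + 10) - 1/386 = (16*(-19) + 10) - 1/386 = (-304 + 10) - 1/386 = -294 - 1/386 = -113485/386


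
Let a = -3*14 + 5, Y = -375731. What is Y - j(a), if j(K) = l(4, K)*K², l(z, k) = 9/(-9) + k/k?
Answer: -375731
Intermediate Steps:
a = -37 (a = -42 + 5 = -37)
l(z, k) = 0 (l(z, k) = 9*(-⅑) + 1 = -1 + 1 = 0)
j(K) = 0 (j(K) = 0*K² = 0)
Y - j(a) = -375731 - 1*0 = -375731 + 0 = -375731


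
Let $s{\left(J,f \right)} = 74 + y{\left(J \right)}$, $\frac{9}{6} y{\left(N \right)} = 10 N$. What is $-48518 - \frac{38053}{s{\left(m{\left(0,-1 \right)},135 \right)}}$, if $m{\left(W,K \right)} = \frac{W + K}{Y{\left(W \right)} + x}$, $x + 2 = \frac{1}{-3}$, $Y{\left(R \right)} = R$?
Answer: $- \frac{26369055}{538} \approx -49013.0$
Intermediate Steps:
$y{\left(N \right)} = \frac{20 N}{3}$ ($y{\left(N \right)} = \frac{2 \cdot 10 N}{3} = \frac{20 N}{3}$)
$x = - \frac{7}{3}$ ($x = -2 + \frac{1}{-3} = -2 - \frac{1}{3} = - \frac{7}{3} \approx -2.3333$)
$m{\left(W,K \right)} = \frac{K + W}{- \frac{7}{3} + W}$ ($m{\left(W,K \right)} = \frac{W + K}{W - \frac{7}{3}} = \frac{K + W}{- \frac{7}{3} + W}$)
$s{\left(J,f \right)} = 74 + \frac{20 J}{3}$
$-48518 - \frac{38053}{s{\left(m{\left(0,-1 \right)},135 \right)}} = -48518 - \frac{38053}{74 + \frac{20 \frac{3 \left(-1 + 0\right)}{-7 + 3 \cdot 0}}{3}} = -48518 - \frac{38053}{74 + \frac{20 \cdot 3 \frac{1}{-7 + 0} \left(-1\right)}{3}} = -48518 - \frac{38053}{74 + \frac{20 \cdot 3 \frac{1}{-7} \left(-1\right)}{3}} = -48518 - \frac{38053}{74 + \frac{20 \cdot 3 \left(- \frac{1}{7}\right) \left(-1\right)}{3}} = -48518 - \frac{38053}{74 + \frac{20}{3} \cdot \frac{3}{7}} = -48518 - \frac{38053}{74 + \frac{20}{7}} = -48518 - \frac{38053}{\frac{538}{7}} = -48518 - 38053 \cdot \frac{7}{538} = -48518 - \frac{266371}{538} = - \frac{26369055}{538}$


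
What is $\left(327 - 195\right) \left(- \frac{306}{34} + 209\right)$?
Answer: $26400$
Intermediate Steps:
$\left(327 - 195\right) \left(- \frac{306}{34} + 209\right) = 132 \left(\left(-306\right) \frac{1}{34} + 209\right) = 132 \left(-9 + 209\right) = 132 \cdot 200 = 26400$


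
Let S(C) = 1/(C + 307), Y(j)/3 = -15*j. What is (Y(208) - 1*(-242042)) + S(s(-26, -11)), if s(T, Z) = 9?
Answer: 73527513/316 ≈ 2.3268e+5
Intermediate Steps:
Y(j) = -45*j (Y(j) = 3*(-15*j) = -45*j)
S(C) = 1/(307 + C)
(Y(208) - 1*(-242042)) + S(s(-26, -11)) = (-45*208 - 1*(-242042)) + 1/(307 + 9) = (-9360 + 242042) + 1/316 = 232682 + 1/316 = 73527513/316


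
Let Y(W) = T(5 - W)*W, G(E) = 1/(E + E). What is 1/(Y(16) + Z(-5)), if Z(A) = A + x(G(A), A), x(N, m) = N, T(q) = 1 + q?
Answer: -10/1651 ≈ -0.0060569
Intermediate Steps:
G(E) = 1/(2*E)
Y(W) = W*(6 - W) (Y(W) = (1 + (5 - W))*W = (6 - W)*W = W*(6 - W))
Z(A) = A + 1/(2*A)
1/(Y(16) + Z(-5)) = 1/(16*(6 - 1*16) + (-5 + (1/2)/(-5))) = 1/(16*(6 - 16) + (-5 + (1/2)*(-1/5))) = 1/(16*(-10) + (-5 - 1/10)) = 1/(-160 - 51/10) = 1/(-1651/10) = -10/1651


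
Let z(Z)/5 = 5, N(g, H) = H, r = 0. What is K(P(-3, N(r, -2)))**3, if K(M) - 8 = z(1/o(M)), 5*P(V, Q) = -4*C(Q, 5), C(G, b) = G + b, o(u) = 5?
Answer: 35937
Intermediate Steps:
P(V, Q) = -4 - 4*Q/5 (P(V, Q) = (-4*(Q + 5))/5 = (-4*(5 + Q))/5 = (-20 - 4*Q)/5 = -4 - 4*Q/5)
z(Z) = 25 (z(Z) = 5*5 = 25)
K(M) = 33 (K(M) = 8 + 25 = 33)
K(P(-3, N(r, -2)))**3 = 33**3 = 35937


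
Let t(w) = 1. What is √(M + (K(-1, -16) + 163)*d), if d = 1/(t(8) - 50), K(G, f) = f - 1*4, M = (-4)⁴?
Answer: √12401/7 ≈ 15.909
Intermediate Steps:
M = 256
K(G, f) = -4 + f (K(G, f) = f - 4 = -4 + f)
d = -1/49 (d = 1/(1 - 50) = 1/(-49) = -1/49 ≈ -0.020408)
√(M + (K(-1, -16) + 163)*d) = √(256 + ((-4 - 16) + 163)*(-1/49)) = √(256 + (-20 + 163)*(-1/49)) = √(256 + 143*(-1/49)) = √(256 - 143/49) = √(12401/49) = √12401/7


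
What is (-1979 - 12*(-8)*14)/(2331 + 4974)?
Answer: -127/1461 ≈ -0.086927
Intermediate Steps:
(-1979 - 12*(-8)*14)/(2331 + 4974) = (-1979 + 96*14)/7305 = (-1979 + 1344)*(1/7305) = -635*1/7305 = -127/1461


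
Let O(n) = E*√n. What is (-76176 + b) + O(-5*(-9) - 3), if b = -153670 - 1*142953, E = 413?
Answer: -372799 + 413*√42 ≈ -3.7012e+5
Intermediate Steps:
O(n) = 413*√n
b = -296623 (b = -153670 - 142953 = -296623)
(-76176 + b) + O(-5*(-9) - 3) = (-76176 - 296623) + 413*√(-5*(-9) - 3) = -372799 + 413*√(45 - 3) = -372799 + 413*√42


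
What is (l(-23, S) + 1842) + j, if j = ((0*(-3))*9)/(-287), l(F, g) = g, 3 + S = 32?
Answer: 1871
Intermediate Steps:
S = 29 (S = -3 + 32 = 29)
j = 0 (j = (0*9)*(-1/287) = 0*(-1/287) = 0)
(l(-23, S) + 1842) + j = (29 + 1842) + 0 = 1871 + 0 = 1871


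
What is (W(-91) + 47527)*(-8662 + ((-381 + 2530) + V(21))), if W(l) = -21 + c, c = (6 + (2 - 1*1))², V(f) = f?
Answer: -308727060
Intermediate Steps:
c = 49 (c = (6 + (2 - 1))² = (6 + 1)² = 7² = 49)
W(l) = 28 (W(l) = -21 + 49 = 28)
(W(-91) + 47527)*(-8662 + ((-381 + 2530) + V(21))) = (28 + 47527)*(-8662 + ((-381 + 2530) + 21)) = 47555*(-8662 + (2149 + 21)) = 47555*(-8662 + 2170) = 47555*(-6492) = -308727060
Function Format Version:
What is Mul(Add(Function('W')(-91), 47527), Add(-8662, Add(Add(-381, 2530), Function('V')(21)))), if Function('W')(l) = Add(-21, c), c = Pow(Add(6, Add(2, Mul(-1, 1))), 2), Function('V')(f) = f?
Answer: -308727060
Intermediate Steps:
c = 49 (c = Pow(Add(6, Add(2, -1)), 2) = Pow(Add(6, 1), 2) = Pow(7, 2) = 49)
Function('W')(l) = 28 (Function('W')(l) = Add(-21, 49) = 28)
Mul(Add(Function('W')(-91), 47527), Add(-8662, Add(Add(-381, 2530), Function('V')(21)))) = Mul(Add(28, 47527), Add(-8662, Add(Add(-381, 2530), 21))) = Mul(47555, Add(-8662, Add(2149, 21))) = Mul(47555, Add(-8662, 2170)) = Mul(47555, -6492) = -308727060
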